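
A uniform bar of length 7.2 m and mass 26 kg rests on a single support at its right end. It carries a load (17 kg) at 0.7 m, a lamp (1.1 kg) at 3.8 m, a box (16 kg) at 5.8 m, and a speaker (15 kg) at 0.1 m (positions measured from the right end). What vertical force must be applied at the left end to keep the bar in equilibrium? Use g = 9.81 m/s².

F ≈ 278 N

Take moments about the right end.
Beam weight: 26 × 9.81 = 255.1 N down at 3.6 m → arm 3.6 m, τ = 255.1 × 3.6 = 918.4 N·m counterclockwise.
Load: 17 × 9.81 = 166.8 N down at 0.7 m → arm 0.7 m, τ = 166.8 × 0.7 = 116.8 N·m counterclockwise.
Lamp: 1.1 × 9.81 = 10.79 N down at 3.8 m → arm 3.8 m, τ = 10.79 × 3.8 = 41 N·m counterclockwise.
Box: 16 × 9.81 = 157 N down at 5.8 m → arm 5.8 m, τ = 157 × 5.8 = 910.6 N·m counterclockwise.
Speaker: 15 × 9.81 = 147.2 N down at 0.1 m → arm 0.1 m, τ = 147.2 × 0.1 = 14.72 N·m counterclockwise.
Net moment of the loads = 2002 N·m counterclockwise.
The upward force F acts at the left end, arm 7.2 m, giving F × 7.2 clockwise.
Setting net torque to zero: F × 7.2 = 2002 → F = 2002 / 7.2 = 278 N.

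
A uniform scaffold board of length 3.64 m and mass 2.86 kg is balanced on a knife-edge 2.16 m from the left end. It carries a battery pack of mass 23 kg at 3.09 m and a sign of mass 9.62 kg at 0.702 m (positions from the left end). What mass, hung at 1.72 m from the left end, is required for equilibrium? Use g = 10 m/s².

m ≈ 14.5 kg

Take moments about the knife-edge (at 2.16 m from the left end).
Beam weight: 2.86 × 10 = 28.6 N down at 1.82 m → arm 0.34 m, τ = 28.6 × 0.34 = 9.724 N·m counterclockwise.
Battery pack: 23 × 10 = 230 N down at 3.09 m → arm 0.93 m, τ = 230 × 0.93 = 213.9 N·m clockwise.
Sign: 9.62 × 10 = 96.2 N down at 0.702 m → arm 1.458 m, τ = 96.2 × 1.458 = 140.3 N·m counterclockwise.
Net moment of known loads = 63.88 N·m clockwise.
An unknown mass m at 1.72 m has arm 0.44 m; its moment is m·g·0.44 counterclockwise.
Balancing moments: m × 10 × 0.44 = 63.88, giving m = 63.88 / (10 × 0.44) = 14.5 kg.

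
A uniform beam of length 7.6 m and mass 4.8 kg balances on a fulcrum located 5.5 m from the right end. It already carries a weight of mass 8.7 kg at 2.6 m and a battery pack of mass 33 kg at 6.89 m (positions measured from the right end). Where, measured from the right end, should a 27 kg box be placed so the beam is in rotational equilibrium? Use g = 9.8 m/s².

x ≈ 5.04 m from the right end

Sum moments about the fulcrum (at 5.5 m from the right end) (the support reaction has zero arm there).
Beam weight: 4.8 × 9.8 = 47.04 N down at 3.8 m → arm 1.7 m, τ = 47.04 × 1.7 = 79.97 N·m clockwise.
Weight: 8.7 × 9.8 = 85.26 N down at 2.6 m → arm 2.9 m, τ = 85.26 × 2.9 = 247.3 N·m clockwise.
Battery pack: 33 × 9.8 = 323.4 N down at 6.89 m → arm 1.39 m, τ = 323.4 × 1.39 = 449.5 N·m counterclockwise.
Net moment of existing loads = 122.2 N·m counterclockwise.
The box weighs 27 × 9.8 = 264.6 N and must supply an equal clockwise moment, so its lever arm about the fulcrum is 122.2 / 264.6 = 0.462 m.
That puts it at 5.5 − 0.462 = 5.04 m from the right end.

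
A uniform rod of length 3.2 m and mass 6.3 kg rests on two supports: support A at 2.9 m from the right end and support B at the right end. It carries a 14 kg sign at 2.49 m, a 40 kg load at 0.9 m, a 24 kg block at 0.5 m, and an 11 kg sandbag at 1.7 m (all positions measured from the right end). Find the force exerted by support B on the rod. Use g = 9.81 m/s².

R_B ≈ 557 N

Choose support A as the axis so its reaction then has zero moment arm.
Beam weight: 6.3 × 9.81 = 61.8 N down at 1.6 m → arm 1.3 m, τ = 61.8 × 1.3 = 80.34 N·m clockwise.
Sign: 14 × 9.81 = 137.3 N down at 2.49 m → arm 0.41 m, τ = 137.3 × 0.41 = 56.29 N·m clockwise.
Load: 40 × 9.81 = 392.4 N down at 0.9 m → arm 2 m, τ = 392.4 × 2 = 784.8 N·m clockwise.
Block: 24 × 9.81 = 235.4 N down at 0.5 m → arm 2.4 m, τ = 235.4 × 2.4 = 565 N·m clockwise.
Sandbag: 11 × 9.81 = 107.9 N down at 1.7 m → arm 1.2 m, τ = 107.9 × 1.2 = 129.5 N·m clockwise.
Net load moment about support A = 1616 N·m clockwise.
Reaction R at support B is upward at 0 m, arm 2.9 m → moment R × 2.9 counterclockwise.
Balancing moments: R × 2.9 = 1616, giving R = 557 N.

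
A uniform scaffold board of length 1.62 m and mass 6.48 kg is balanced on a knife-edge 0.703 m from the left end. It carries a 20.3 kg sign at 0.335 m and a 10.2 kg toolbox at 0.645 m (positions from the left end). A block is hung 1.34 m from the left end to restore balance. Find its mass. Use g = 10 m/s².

Sum moments about the knife-edge (at 0.703 m from the left end) (the support reaction has zero arm there).
Beam weight: 6.48 × 10 = 64.8 N down at 0.81 m → arm 0.107 m, τ = 64.8 × 0.107 = 6.934 N·m clockwise.
Sign: 20.3 × 10 = 203 N down at 0.335 m → arm 0.368 m, τ = 203 × 0.368 = 74.7 N·m counterclockwise.
Toolbox: 10.2 × 10 = 102 N down at 0.645 m → arm 0.058 m, τ = 102 × 0.058 = 5.916 N·m counterclockwise.
Net moment of known loads = 73.68 N·m counterclockwise.
An unknown mass m at 1.34 m has arm 0.637 m; its moment is m·g·0.637 clockwise.
For rotational equilibrium, m × 10 × 0.637 = 73.68, so m = 73.68 / (10 × 0.637) = 11.6 kg.

m ≈ 11.6 kg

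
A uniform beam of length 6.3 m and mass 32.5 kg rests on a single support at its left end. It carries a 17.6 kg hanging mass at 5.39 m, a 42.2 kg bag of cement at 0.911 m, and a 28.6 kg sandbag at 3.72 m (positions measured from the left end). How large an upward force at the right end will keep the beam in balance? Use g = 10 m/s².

F ≈ 543 N

Take moments about the left end.
Beam weight: 32.5 × 10 = 325 N down at 3.15 m → arm 3.15 m, τ = 325 × 3.15 = 1024 N·m clockwise.
Hanging mass: 17.6 × 10 = 176 N down at 5.39 m → arm 5.39 m, τ = 176 × 5.39 = 948.6 N·m clockwise.
Bag of cement: 42.2 × 10 = 422 N down at 0.911 m → arm 0.911 m, τ = 422 × 0.911 = 384.4 N·m clockwise.
Sandbag: 28.6 × 10 = 286 N down at 3.72 m → arm 3.72 m, τ = 286 × 3.72 = 1064 N·m clockwise.
Net moment of the loads = 3421 N·m clockwise.
The upward force F acts at the right end, arm 6.3 m, giving F × 6.3 counterclockwise.
Balancing moments: F × 6.3 = 3421, giving F = 3421 / 6.3 = 543 N.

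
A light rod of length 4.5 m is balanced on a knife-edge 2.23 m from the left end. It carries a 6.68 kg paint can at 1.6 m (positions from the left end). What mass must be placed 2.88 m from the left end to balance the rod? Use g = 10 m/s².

Choose the knife-edge (at 2.23 m from the left end) as the axis so the support reaction has zero arm there.
Paint can: 6.68 × 10 = 66.8 N down at 1.6 m → arm 0.63 m, τ = 66.8 × 0.63 = 42.08 N·m counterclockwise.
Net moment of known loads = 42.08 N·m counterclockwise.
An unknown mass m at 2.88 m has arm 0.65 m; its moment is m·g·0.65 clockwise.
Setting net torque to zero: m × 10 × 0.65 = 42.08 → m = 42.08 / (10 × 0.65) = 6.47 kg.

m ≈ 6.47 kg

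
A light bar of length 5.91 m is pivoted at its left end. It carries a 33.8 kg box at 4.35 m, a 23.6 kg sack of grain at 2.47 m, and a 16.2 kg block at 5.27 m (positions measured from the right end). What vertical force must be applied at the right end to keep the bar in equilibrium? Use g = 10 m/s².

F ≈ 244 N

Take moments about the left end.
Box: 33.8 × 10 = 338 N down at 4.35 m → arm 1.56 m, τ = 338 × 1.56 = 527.3 N·m clockwise.
Sack of grain: 23.6 × 10 = 236 N down at 2.47 m → arm 3.44 m, τ = 236 × 3.44 = 811.8 N·m clockwise.
Block: 16.2 × 10 = 162 N down at 5.27 m → arm 0.64 m, τ = 162 × 0.64 = 103.7 N·m clockwise.
Net moment of the loads = 1443 N·m clockwise.
The upward force F acts at the right end, arm 5.91 m, giving F × 5.91 counterclockwise.
Balancing moments: F × 5.91 = 1443, giving F = 1443 / 5.91 = 244 N.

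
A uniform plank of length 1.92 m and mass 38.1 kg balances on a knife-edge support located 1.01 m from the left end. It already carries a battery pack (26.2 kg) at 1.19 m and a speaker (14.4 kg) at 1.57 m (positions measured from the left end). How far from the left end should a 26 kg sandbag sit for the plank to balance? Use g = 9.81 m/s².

Choose the knife-edge support (at 1.01 m from the left end) as the axis so the support reaction has zero arm there.
Beam weight: 38.1 × 9.81 = 373.8 N down at 0.96 m → arm 0.05 m, τ = 373.8 × 0.05 = 18.69 N·m counterclockwise.
Battery pack: 26.2 × 9.81 = 257 N down at 1.19 m → arm 0.18 m, τ = 257 × 0.18 = 46.26 N·m clockwise.
Speaker: 14.4 × 9.81 = 141.3 N down at 1.57 m → arm 0.56 m, τ = 141.3 × 0.56 = 79.13 N·m clockwise.
Net moment of existing loads = 106.7 N·m clockwise.
The sandbag weighs 26 × 9.81 = 255.1 N and must supply an equal counterclockwise moment, so its lever arm about the knife-edge support is 106.7 / 255.1 = 0.418 m.
That puts it at 1.01 − 0.418 = 0.592 m from the left end.

x ≈ 0.592 m from the left end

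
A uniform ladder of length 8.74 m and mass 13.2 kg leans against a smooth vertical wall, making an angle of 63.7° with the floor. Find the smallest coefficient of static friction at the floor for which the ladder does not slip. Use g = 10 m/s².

μ_min ≈ 0.247

Taking torques about the foot of the ladder:
Ladder weight 13.2×10 = 132 N acts at 4.37 m along the ladder; its horizontal arm is 4.37·cos63.7° = 1.936 m → τ = 255.6 N·m clockwise.
Wall normal N acts horizontally at the top; its moment arm is the height L sinθ = 8.74·sin63.7° = 7.835 m, counterclockwise.
For rotational equilibrium, N × 7.835 = 255.6, so N = 32.62 N.
ΣFx = 0 ⇒ f = N_wall = 32.62 N. ΣFy = 0 ⇒ N_floor = 132 N.
μ_min = f / N_floor = 32.62 / 132 = 0.247.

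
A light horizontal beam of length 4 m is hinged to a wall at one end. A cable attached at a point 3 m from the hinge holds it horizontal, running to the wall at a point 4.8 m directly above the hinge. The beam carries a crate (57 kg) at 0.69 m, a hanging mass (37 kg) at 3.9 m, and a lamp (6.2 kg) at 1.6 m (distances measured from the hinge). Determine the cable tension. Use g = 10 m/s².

T ≈ 761 N

About the hinge:
Crate: 57 × 10 = 570 N down at 0.69 m → arm 0.69 m, τ = 570 × 0.69 = 393.3 N·m clockwise.
Hanging mass: 37 × 10 = 370 N down at 3.9 m → arm 3.9 m, τ = 370 × 3.9 = 1443 N·m clockwise.
Lamp: 6.2 × 10 = 62 N down at 1.6 m → arm 1.6 m, τ = 62 × 1.6 = 99.2 N·m clockwise.
Total clockwise load moment = 1936 N·m.
The cable tension T acts at 3 m; only its component perpendicular to the beam, T sinθ, produces torque. sinθ = h/√(h²+d²) = 4.8/√(4.8²+3²) = 0.848.
Στ = 0 ⇒ T × 3 × 0.848 = 1936 ⇒ T = 1936 / 2.544 = 761 N.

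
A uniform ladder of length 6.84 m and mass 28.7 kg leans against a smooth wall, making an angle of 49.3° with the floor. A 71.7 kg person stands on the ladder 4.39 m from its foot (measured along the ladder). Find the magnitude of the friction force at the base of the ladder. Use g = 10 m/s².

f ≈ 519 N

Choose the foot of the ladder as the axis so the floor normal and friction both act there and drop out.
Ladder weight 28.7×10 = 287 N acts at 3.42 m along the ladder; its horizontal arm is 3.42·cos49.3° = 2.23 m → τ = 640 N·m clockwise.
Person: 71.7×10 = 717 N at 4.39 m → arm 2.863 m → τ = 2053 N·m clockwise.
Wall normal N acts horizontally at the top; its moment arm is the height L sinθ = 6.84·sin49.3° = 5.186 m, counterclockwise.
Στ = 0 ⇒ N × 5.186 = 2693 ⇒ N = 519 N.
ΣFx = 0: friction at the foot balances the wall's push, so f = N_wall = 519 N.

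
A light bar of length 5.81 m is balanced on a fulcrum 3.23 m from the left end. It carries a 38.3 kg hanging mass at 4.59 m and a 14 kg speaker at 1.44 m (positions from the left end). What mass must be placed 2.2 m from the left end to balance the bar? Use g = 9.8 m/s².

Taking torques about the fulcrum (at 3.23 m from the left end):
Hanging mass: 38.3 × 9.8 = 375.3 N down at 4.59 m → arm 1.36 m, τ = 375.3 × 1.36 = 510.4 N·m clockwise.
Speaker: 14 × 9.8 = 137.2 N down at 1.44 m → arm 1.79 m, τ = 137.2 × 1.79 = 245.6 N·m counterclockwise.
Net moment of known loads = 264.8 N·m clockwise.
An unknown mass m at 2.2 m has arm 1.03 m; its moment is m·g·1.03 counterclockwise.
For rotational equilibrium, m × 9.8 × 1.03 = 264.8, so m = 264.8 / (9.8 × 1.03) = 26.2 kg.

m ≈ 26.2 kg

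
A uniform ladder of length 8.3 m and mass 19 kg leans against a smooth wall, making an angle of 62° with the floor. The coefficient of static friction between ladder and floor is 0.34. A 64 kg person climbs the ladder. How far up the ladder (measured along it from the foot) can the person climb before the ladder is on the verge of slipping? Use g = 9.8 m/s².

Take moments about the foot of the ladder.
Ladder weight 19×9.8 = 186.2 N acts at 4.15 m along the ladder; its horizontal arm is 4.15·cos62° = 1.948 m → τ = 362.7 N·m clockwise.
Person weight 64×9.8 = 627.2 N at distance d → arm d·cos62° → τ = 627.2·d·0.4695 clockwise.
Wall normal N at the top has arm L sinθ = 7.328 m counterclockwise, so Στ = 0 gives N·7.328 = 362.7 + 294.5·d.
ΣFy = 0 ⇒ N_floor = 813.4 N, so the maximum friction is μ_s·N_floor = 0.34×813.4 = 276.6 N. ΣFx = 0 ⇒ N_wall = f, so at the slipping point N = 276.6 N.
Substituting: 276.6×7.328 = 362.7 + 294.5·d ⇒ d = (2027 − 362.7) / 294.5 = 5.65 m.

d ≈ 5.65 m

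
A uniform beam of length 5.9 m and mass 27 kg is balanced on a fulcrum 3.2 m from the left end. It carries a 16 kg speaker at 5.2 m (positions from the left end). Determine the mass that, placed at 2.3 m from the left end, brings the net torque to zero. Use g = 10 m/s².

Take moments about the fulcrum (at 3.2 m from the left end).
Beam weight: 27 × 10 = 270 N down at 2.95 m → arm 0.25 m, τ = 270 × 0.25 = 67.5 N·m counterclockwise.
Speaker: 16 × 10 = 160 N down at 5.2 m → arm 2 m, τ = 160 × 2 = 320 N·m clockwise.
Net moment of known loads = 252.5 N·m clockwise.
An unknown mass m at 2.3 m has arm 0.9 m; its moment is m·g·0.9 counterclockwise.
For rotational equilibrium, m × 10 × 0.9 = 252.5, so m = 252.5 / (10 × 0.9) = 28.1 kg.

m ≈ 28.1 kg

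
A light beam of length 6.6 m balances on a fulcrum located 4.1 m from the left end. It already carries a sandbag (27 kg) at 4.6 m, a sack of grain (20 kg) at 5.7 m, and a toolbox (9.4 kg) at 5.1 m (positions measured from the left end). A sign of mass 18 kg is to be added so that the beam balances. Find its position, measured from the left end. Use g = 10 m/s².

x ≈ 1.05 m from the left end

Sum moments about the fulcrum (at 4.1 m from the left end) (the support reaction has zero arm there).
Sandbag: 27 × 10 = 270 N down at 4.6 m → arm 0.5 m, τ = 270 × 0.5 = 135 N·m clockwise.
Sack of grain: 20 × 10 = 200 N down at 5.7 m → arm 1.6 m, τ = 200 × 1.6 = 320 N·m clockwise.
Toolbox: 9.4 × 10 = 94 N down at 5.1 m → arm 1 m, τ = 94 × 1 = 94 N·m clockwise.
Net moment of existing loads = 549 N·m clockwise.
The sign weighs 18 × 10 = 180 N and must supply an equal counterclockwise moment, so its lever arm about the fulcrum is 549 / 180 = 3.05 m.
That puts it at 4.1 − 3.05 = 1.05 m from the left end.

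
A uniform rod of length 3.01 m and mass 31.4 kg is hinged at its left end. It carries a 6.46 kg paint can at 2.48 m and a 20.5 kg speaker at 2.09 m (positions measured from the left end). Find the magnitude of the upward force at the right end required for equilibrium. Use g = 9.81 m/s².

About the left end:
Beam weight: 31.4 × 9.81 = 308 N down at 1.505 m → arm 1.505 m, τ = 308 × 1.505 = 463.5 N·m clockwise.
Paint can: 6.46 × 9.81 = 63.37 N down at 2.48 m → arm 2.48 m, τ = 63.37 × 2.48 = 157.2 N·m clockwise.
Speaker: 20.5 × 9.81 = 201.1 N down at 2.09 m → arm 2.09 m, τ = 201.1 × 2.09 = 420.3 N·m clockwise.
Net moment of the loads = 1041 N·m clockwise.
The upward force F acts at the right end, arm 3.01 m, giving F × 3.01 counterclockwise.
For rotational equilibrium, F × 3.01 = 1041, so F = 1041 / 3.01 = 346 N.

F ≈ 346 N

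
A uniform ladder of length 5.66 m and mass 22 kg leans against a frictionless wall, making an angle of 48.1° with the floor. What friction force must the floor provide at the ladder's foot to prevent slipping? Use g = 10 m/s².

f ≈ 98.7 N

Taking torques about the foot of the ladder:
Ladder weight 22×10 = 220 N acts at 2.83 m along the ladder; its horizontal arm is 2.83·cos48.1° = 1.89 m → τ = 415.8 N·m clockwise.
Wall normal N acts horizontally at the top; its moment arm is the height L sinθ = 5.66·sin48.1° = 4.213 m, counterclockwise.
Στ = 0 ⇒ N × 4.213 = 415.8 ⇒ N = 98.7 N.
ΣFx = 0: friction at the foot balances the wall's push, so f = N_wall = 98.7 N.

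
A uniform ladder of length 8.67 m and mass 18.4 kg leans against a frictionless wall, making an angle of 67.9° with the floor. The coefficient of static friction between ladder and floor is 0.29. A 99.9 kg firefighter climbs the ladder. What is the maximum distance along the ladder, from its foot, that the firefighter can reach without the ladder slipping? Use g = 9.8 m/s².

Choose the foot of the ladder as the axis so the floor normal and friction both act there and drop out.
Ladder weight 18.4×9.8 = 180.3 N acts at 4.335 m along the ladder; its horizontal arm is 4.335·cos67.9° = 1.631 m → τ = 294.1 N·m clockwise.
Firefighter weight 99.9×9.8 = 979 N at distance d → arm d·cos67.9° → τ = 979·d·0.3762 clockwise.
Wall normal N at the top has arm L sinθ = 8.033 m counterclockwise, so Στ = 0 gives N·8.033 = 294.1 + 368.3·d.
ΣFy = 0 ⇒ N_floor = 1159 N, so the maximum friction is μ_s·N_floor = 0.29×1159 = 336.1 N. ΣFx = 0 ⇒ N_wall = f, so at the slipping point N = 336.1 N.
Substituting: 336.1×8.033 = 294.1 + 368.3·d ⇒ d = (2700 − 294.1) / 368.3 = 6.53 m.

d ≈ 6.53 m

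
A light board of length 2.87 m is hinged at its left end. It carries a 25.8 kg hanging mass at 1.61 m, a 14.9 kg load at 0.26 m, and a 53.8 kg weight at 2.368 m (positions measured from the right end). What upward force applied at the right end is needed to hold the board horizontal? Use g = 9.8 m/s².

Taking torques about the left end:
Hanging mass: 25.8 × 9.8 = 252.8 N down at 1.61 m → arm 1.26 m, τ = 252.8 × 1.26 = 318.5 N·m clockwise.
Load: 14.9 × 9.8 = 146 N down at 0.26 m → arm 2.61 m, τ = 146 × 2.61 = 381.1 N·m clockwise.
Weight: 53.8 × 9.8 = 527.2 N down at 2.368 m → arm 0.502 m, τ = 527.2 × 0.502 = 264.7 N·m clockwise.
Net moment of the loads = 964.3 N·m clockwise.
The upward force F acts at the right end, arm 2.87 m, giving F × 2.87 counterclockwise.
Setting net torque to zero: F × 2.87 = 964.3 → F = 964.3 / 2.87 = 336 N.

F ≈ 336 N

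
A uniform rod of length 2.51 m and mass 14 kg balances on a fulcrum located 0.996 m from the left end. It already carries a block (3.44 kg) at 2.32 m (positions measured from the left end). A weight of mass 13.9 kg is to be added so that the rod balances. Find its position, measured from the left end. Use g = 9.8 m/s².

x ≈ 0.407 m from the left end

Choose the fulcrum (at 0.996 m from the left end) as the axis so the support reaction has zero arm there.
Beam weight: 14 × 9.8 = 137.2 N down at 1.255 m → arm 0.259 m, τ = 137.2 × 0.259 = 35.53 N·m clockwise.
Block: 3.44 × 9.8 = 33.71 N down at 2.32 m → arm 1.324 m, τ = 33.71 × 1.324 = 44.63 N·m clockwise.
Net moment of existing loads = 80.16 N·m clockwise.
The weight weighs 13.9 × 9.8 = 136.2 N and must supply an equal counterclockwise moment, so its lever arm about the fulcrum is 80.16 / 136.2 = 0.589 m.
That puts it at 0.996 − 0.589 = 0.407 m from the left end.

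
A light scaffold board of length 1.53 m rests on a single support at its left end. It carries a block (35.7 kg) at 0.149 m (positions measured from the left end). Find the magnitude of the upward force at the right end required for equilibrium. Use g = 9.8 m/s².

About the left end:
Block: 35.7 × 9.8 = 349.9 N down at 0.149 m → arm 0.149 m, τ = 349.9 × 0.149 = 52.14 N·m clockwise.
Net moment of the loads = 52.14 N·m clockwise.
The upward force F acts at the right end, arm 1.53 m, giving F × 1.53 counterclockwise.
Balancing moments: F × 1.53 = 52.14, giving F = 52.14 / 1.53 = 34.1 N.

F ≈ 34.1 N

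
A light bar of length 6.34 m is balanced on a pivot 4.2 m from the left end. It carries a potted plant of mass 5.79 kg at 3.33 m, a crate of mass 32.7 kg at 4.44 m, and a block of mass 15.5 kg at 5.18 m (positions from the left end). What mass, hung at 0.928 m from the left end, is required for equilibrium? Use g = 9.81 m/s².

m ≈ 5.5 kg

About the pivot (at 4.2 m from the left end):
Potted plant: 5.79 × 9.81 = 56.8 N down at 3.33 m → arm 0.87 m, τ = 56.8 × 0.87 = 49.42 N·m counterclockwise.
Crate: 32.7 × 9.81 = 320.8 N down at 4.44 m → arm 0.24 m, τ = 320.8 × 0.24 = 76.99 N·m clockwise.
Block: 15.5 × 9.81 = 152.1 N down at 5.18 m → arm 0.98 m, τ = 152.1 × 0.98 = 149.1 N·m clockwise.
Net moment of known loads = 176.7 N·m clockwise.
An unknown mass m at 0.928 m has arm 3.272 m; its moment is m·g·3.272 counterclockwise.
For rotational equilibrium, m × 9.81 × 3.272 = 176.7, so m = 176.7 / (9.81 × 3.272) = 5.5 kg.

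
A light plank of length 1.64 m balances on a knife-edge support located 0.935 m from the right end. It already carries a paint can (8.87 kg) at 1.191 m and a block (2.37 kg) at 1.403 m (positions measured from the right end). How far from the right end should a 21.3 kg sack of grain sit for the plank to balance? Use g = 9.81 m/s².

Taking torques about the knife-edge support (at 0.935 m from the right end):
Paint can: 8.87 × 9.81 = 87.01 N down at 1.191 m → arm 0.256 m, τ = 87.01 × 0.256 = 22.27 N·m counterclockwise.
Block: 2.37 × 9.81 = 23.25 N down at 1.403 m → arm 0.468 m, τ = 23.25 × 0.468 = 10.88 N·m counterclockwise.
Net moment of existing loads = 33.15 N·m counterclockwise.
The sack of grain weighs 21.3 × 9.81 = 209 N and must supply an equal clockwise moment, so its lever arm about the knife-edge support is 33.15 / 209 = 0.159 m.
That puts it at 0.935 − 0.159 = 0.776 m from the right end.

x ≈ 0.776 m from the right end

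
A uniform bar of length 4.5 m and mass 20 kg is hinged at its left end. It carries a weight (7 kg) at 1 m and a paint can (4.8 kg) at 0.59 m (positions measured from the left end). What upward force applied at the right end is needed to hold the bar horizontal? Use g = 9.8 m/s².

Sum moments about the left end (the unknown pivot reaction has zero arm there).
Beam weight: 20 × 9.8 = 196 N down at 2.25 m → arm 2.25 m, τ = 196 × 2.25 = 441 N·m clockwise.
Weight: 7 × 9.8 = 68.6 N down at 1 m → arm 1 m, τ = 68.6 × 1 = 68.6 N·m clockwise.
Paint can: 4.8 × 9.8 = 47.04 N down at 0.59 m → arm 0.59 m, τ = 47.04 × 0.59 = 27.75 N·m clockwise.
Net moment of the loads = 537.4 N·m clockwise.
The upward force F acts at the right end, arm 4.5 m, giving F × 4.5 counterclockwise.
Στ = 0 ⇒ F × 4.5 = 537.4 ⇒ F = 537.4 / 4.5 = 119 N.

F ≈ 119 N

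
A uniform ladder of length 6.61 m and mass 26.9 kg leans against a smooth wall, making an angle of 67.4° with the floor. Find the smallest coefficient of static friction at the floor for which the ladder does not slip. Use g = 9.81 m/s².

Choose the foot of the ladder as the axis so the floor normal and friction both act there and drop out.
Ladder weight 26.9×9.81 = 263.9 N acts at 3.305 m along the ladder; its horizontal arm is 3.305·cos67.4° = 1.27 m → τ = 335.2 N·m clockwise.
Wall normal N acts horizontally at the top; its moment arm is the height L sinθ = 6.61·sin67.4° = 6.102 m, counterclockwise.
Setting net torque to zero: N × 6.102 = 335.2 → N = 54.93 N.
ΣFx = 0 ⇒ f = N_wall = 54.93 N. ΣFy = 0 ⇒ N_floor = 263.9 N.
μ_min = f / N_floor = 54.93 / 263.9 = 0.208.

μ_min ≈ 0.208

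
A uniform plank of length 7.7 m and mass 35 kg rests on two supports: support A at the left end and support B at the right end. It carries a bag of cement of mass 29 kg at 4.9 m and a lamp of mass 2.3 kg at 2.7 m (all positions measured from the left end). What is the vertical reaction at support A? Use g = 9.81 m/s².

Choose support B as the axis so its reaction then has zero moment arm.
Beam weight: 35 × 9.81 = 343.4 N down at 3.85 m → arm 3.85 m, τ = 343.4 × 3.85 = 1322 N·m counterclockwise.
Bag of cement: 29 × 9.81 = 284.5 N down at 4.9 m → arm 2.8 m, τ = 284.5 × 2.8 = 796.6 N·m counterclockwise.
Lamp: 2.3 × 9.81 = 22.56 N down at 2.7 m → arm 5 m, τ = 22.56 × 5 = 112.8 N·m counterclockwise.
Net load moment about support B = 2231 N·m counterclockwise.
Reaction R at support A is upward at 0 m, arm 7.7 m → moment R × 7.7 clockwise.
Στ = 0 ⇒ R × 7.7 = 2231 ⇒ R = 290 N.

R_A ≈ 290 N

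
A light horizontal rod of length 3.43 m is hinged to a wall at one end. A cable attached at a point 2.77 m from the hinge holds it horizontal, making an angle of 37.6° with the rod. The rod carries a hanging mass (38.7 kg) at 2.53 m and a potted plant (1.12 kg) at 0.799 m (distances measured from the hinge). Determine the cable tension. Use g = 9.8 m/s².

T ≈ 573 N

Take moments about the hinge.
Hanging mass: 38.7 × 9.8 = 379.3 N down at 2.53 m → arm 2.53 m, τ = 379.3 × 2.53 = 959.6 N·m clockwise.
Potted plant: 1.12 × 9.8 = 10.98 N down at 0.799 m → arm 0.799 m, τ = 10.98 × 0.799 = 8.773 N·m clockwise.
Total clockwise load moment = 968.4 N·m.
The cable tension T acts at 2.77 m; only its component perpendicular to the rod, T sinθ, produces torque. sin 37.6° = 0.6101.
Setting net torque to zero: T × 2.77 × 0.6101 = 968.4 → T = 968.4 / 1.69 = 573 N.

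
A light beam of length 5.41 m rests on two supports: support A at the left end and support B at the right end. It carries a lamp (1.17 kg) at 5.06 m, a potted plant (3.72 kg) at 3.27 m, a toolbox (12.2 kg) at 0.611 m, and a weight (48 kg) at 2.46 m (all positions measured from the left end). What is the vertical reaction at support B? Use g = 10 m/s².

Choose support A as the axis so its reaction then has zero moment arm.
Lamp: 1.17 × 10 = 11.7 N down at 5.06 m → arm 5.06 m, τ = 11.7 × 5.06 = 59.2 N·m clockwise.
Potted plant: 3.72 × 10 = 37.2 N down at 3.27 m → arm 3.27 m, τ = 37.2 × 3.27 = 121.6 N·m clockwise.
Toolbox: 12.2 × 10 = 122 N down at 0.611 m → arm 0.611 m, τ = 122 × 0.611 = 74.54 N·m clockwise.
Weight: 48 × 10 = 480 N down at 2.46 m → arm 2.46 m, τ = 480 × 2.46 = 1181 N·m clockwise.
Net load moment about support A = 1436 N·m clockwise.
Reaction R at support B is upward at 5.41 m, arm 5.41 m → moment R × 5.41 counterclockwise.
For rotational equilibrium, R × 5.41 = 1436, so R = 265 N.

R_B ≈ 265 N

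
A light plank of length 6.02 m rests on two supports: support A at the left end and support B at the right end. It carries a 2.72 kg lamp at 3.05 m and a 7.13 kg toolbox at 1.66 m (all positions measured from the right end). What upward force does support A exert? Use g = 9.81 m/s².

Sum moments about support B (its reaction then has zero moment arm).
Lamp: 2.72 × 9.81 = 26.68 N down at 3.05 m → arm 3.05 m, τ = 26.68 × 3.05 = 81.37 N·m counterclockwise.
Toolbox: 7.13 × 9.81 = 69.95 N down at 1.66 m → arm 1.66 m, τ = 69.95 × 1.66 = 116.1 N·m counterclockwise.
Net load moment about support B = 197.5 N·m counterclockwise.
Reaction R at support A is upward at 6.02 m, arm 6.02 m → moment R × 6.02 clockwise.
Στ = 0 ⇒ R × 6.02 = 197.5 ⇒ R = 32.8 N.

R_A ≈ 32.8 N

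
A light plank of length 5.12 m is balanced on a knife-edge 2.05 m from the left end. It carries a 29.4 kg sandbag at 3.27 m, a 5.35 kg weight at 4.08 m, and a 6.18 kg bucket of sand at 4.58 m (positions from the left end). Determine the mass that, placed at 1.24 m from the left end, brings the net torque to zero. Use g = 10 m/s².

m ≈ 77 kg

Taking torques about the knife-edge (at 2.05 m from the left end):
Sandbag: 29.4 × 10 = 294 N down at 3.27 m → arm 1.22 m, τ = 294 × 1.22 = 358.7 N·m clockwise.
Weight: 5.35 × 10 = 53.5 N down at 4.08 m → arm 2.03 m, τ = 53.5 × 2.03 = 108.6 N·m clockwise.
Bucket of sand: 6.18 × 10 = 61.8 N down at 4.58 m → arm 2.53 m, τ = 61.8 × 2.53 = 156.4 N·m clockwise.
Net moment of known loads = 623.7 N·m clockwise.
An unknown mass m at 1.24 m has arm 0.81 m; its moment is m·g·0.81 counterclockwise.
Setting net torque to zero: m × 10 × 0.81 = 623.7 → m = 623.7 / (10 × 0.81) = 77 kg.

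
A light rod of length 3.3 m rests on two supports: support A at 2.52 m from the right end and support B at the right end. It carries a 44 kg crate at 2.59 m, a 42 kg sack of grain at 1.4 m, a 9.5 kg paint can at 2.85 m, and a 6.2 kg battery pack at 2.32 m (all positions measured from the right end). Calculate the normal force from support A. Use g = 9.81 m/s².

R_A ≈ 834 N

Sum moments about support B (its reaction then has zero moment arm).
Crate: 44 × 9.81 = 431.6 N down at 2.59 m → arm 2.59 m, τ = 431.6 × 2.59 = 1118 N·m counterclockwise.
Sack of grain: 42 × 9.81 = 412 N down at 1.4 m → arm 1.4 m, τ = 412 × 1.4 = 576.8 N·m counterclockwise.
Paint can: 9.5 × 9.81 = 93.2 N down at 2.85 m → arm 2.85 m, τ = 93.2 × 2.85 = 265.6 N·m counterclockwise.
Battery pack: 6.2 × 9.81 = 60.82 N down at 2.32 m → arm 2.32 m, τ = 60.82 × 2.32 = 141.1 N·m counterclockwise.
Net load moment about support B = 2102 N·m counterclockwise.
Reaction R at support A is upward at 2.52 m, arm 2.52 m → moment R × 2.52 clockwise.
Balancing moments: R × 2.52 = 2102, giving R = 834 N.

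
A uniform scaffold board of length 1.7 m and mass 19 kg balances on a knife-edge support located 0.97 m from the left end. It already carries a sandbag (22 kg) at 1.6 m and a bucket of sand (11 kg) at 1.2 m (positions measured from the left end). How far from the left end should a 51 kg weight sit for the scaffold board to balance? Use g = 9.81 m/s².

Take moments about the knife-edge support (at 0.97 m from the left end).
Beam weight: 19 × 9.81 = 186.4 N down at 0.85 m → arm 0.12 m, τ = 186.4 × 0.12 = 22.37 N·m counterclockwise.
Sandbag: 22 × 9.81 = 215.8 N down at 1.6 m → arm 0.63 m, τ = 215.8 × 0.63 = 136 N·m clockwise.
Bucket of sand: 11 × 9.81 = 107.9 N down at 1.2 m → arm 0.23 m, τ = 107.9 × 0.23 = 24.82 N·m clockwise.
Net moment of existing loads = 138.4 N·m clockwise.
The weight weighs 51 × 9.81 = 500.3 N and must supply an equal counterclockwise moment, so its lever arm about the knife-edge support is 138.4 / 500.3 = 0.277 m.
That puts it at 0.97 − 0.277 = 0.693 m from the left end.

x ≈ 0.693 m from the left end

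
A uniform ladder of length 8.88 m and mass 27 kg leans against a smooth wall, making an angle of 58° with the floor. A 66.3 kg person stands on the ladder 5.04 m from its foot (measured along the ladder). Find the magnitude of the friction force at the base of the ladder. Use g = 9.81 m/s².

f ≈ 313 N

Take moments about the foot of the ladder.
Ladder weight 27×9.81 = 264.9 N acts at 4.44 m along the ladder; its horizontal arm is 4.44·cos58° = 2.353 m → τ = 623.3 N·m clockwise.
Person: 66.3×9.81 = 650.4 N at 5.04 m → arm 2.671 m → τ = 1737 N·m clockwise.
Wall normal N acts horizontally at the top; its moment arm is the height L sinθ = 8.88·sin58° = 7.531 m, counterclockwise.
For rotational equilibrium, N × 7.531 = 2360, so N = 313 N.
ΣFx = 0: friction at the foot balances the wall's push, so f = N_wall = 313 N.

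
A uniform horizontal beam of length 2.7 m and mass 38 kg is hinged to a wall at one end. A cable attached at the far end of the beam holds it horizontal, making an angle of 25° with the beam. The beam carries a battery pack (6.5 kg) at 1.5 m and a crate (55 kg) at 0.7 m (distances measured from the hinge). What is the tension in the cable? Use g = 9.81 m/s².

T ≈ 856 N

Take moments about the hinge.
Beam weight: 38 × 9.81 = 372.8 N down at 1.35 m → arm 1.35 m, τ = 372.8 × 1.35 = 503.3 N·m clockwise.
Battery pack: 6.5 × 9.81 = 63.77 N down at 1.5 m → arm 1.5 m, τ = 63.77 × 1.5 = 95.66 N·m clockwise.
Crate: 55 × 9.81 = 539.6 N down at 0.7 m → arm 0.7 m, τ = 539.6 × 0.7 = 377.7 N·m clockwise.
Total clockwise load moment = 976.7 N·m.
The cable tension T acts at 2.7 m; only its component perpendicular to the beam, T sinθ, produces torque. sin 25° = 0.4226.
Στ = 0 ⇒ T × 2.7 × 0.4226 = 976.7 ⇒ T = 976.7 / 1.141 = 856 N.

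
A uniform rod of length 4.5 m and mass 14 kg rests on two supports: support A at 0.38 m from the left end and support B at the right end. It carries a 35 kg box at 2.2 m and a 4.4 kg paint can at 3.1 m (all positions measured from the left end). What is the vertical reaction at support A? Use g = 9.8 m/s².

Choose support B as the axis so its reaction then has zero moment arm.
Beam weight: 14 × 9.8 = 137.2 N down at 2.25 m → arm 2.25 m, τ = 137.2 × 2.25 = 308.7 N·m counterclockwise.
Box: 35 × 9.8 = 343 N down at 2.2 m → arm 2.3 m, τ = 343 × 2.3 = 788.9 N·m counterclockwise.
Paint can: 4.4 × 9.8 = 43.12 N down at 3.1 m → arm 1.4 m, τ = 43.12 × 1.4 = 60.37 N·m counterclockwise.
Net load moment about support B = 1158 N·m counterclockwise.
Reaction R at support A is upward at 0.38 m, arm 4.12 m → moment R × 4.12 clockwise.
For rotational equilibrium, R × 4.12 = 1158, so R = 281 N.

R_A ≈ 281 N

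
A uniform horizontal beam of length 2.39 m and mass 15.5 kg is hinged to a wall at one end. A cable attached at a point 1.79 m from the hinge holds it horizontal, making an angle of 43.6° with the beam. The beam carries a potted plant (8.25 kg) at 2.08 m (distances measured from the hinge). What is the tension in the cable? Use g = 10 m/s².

T ≈ 289 N

Choose the hinge as the axis so the unknown hinge reaction has zero arm there.
Beam weight: 15.5 × 10 = 155 N down at 1.195 m → arm 1.195 m, τ = 155 × 1.195 = 185.2 N·m clockwise.
Potted plant: 8.25 × 10 = 82.5 N down at 2.08 m → arm 2.08 m, τ = 82.5 × 2.08 = 171.6 N·m clockwise.
Total clockwise load moment = 356.8 N·m.
The cable tension T acts at 1.79 m; only its component perpendicular to the beam, T sinθ, produces torque. sin 43.6° = 0.6896.
Setting net torque to zero: T × 1.79 × 0.6896 = 356.8 → T = 356.8 / 1.234 = 289 N.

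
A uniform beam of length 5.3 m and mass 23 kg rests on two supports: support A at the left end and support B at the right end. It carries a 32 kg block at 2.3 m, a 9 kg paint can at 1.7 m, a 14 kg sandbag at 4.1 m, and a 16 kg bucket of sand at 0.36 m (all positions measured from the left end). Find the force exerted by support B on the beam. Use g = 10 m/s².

R_B ≈ 402 N

Take moments about support A.
Beam weight: 23 × 10 = 230 N down at 2.65 m → arm 2.65 m, τ = 230 × 2.65 = 609.5 N·m clockwise.
Block: 32 × 10 = 320 N down at 2.3 m → arm 2.3 m, τ = 320 × 2.3 = 736 N·m clockwise.
Paint can: 9 × 10 = 90 N down at 1.7 m → arm 1.7 m, τ = 90 × 1.7 = 153 N·m clockwise.
Sandbag: 14 × 10 = 140 N down at 4.1 m → arm 4.1 m, τ = 140 × 4.1 = 574 N·m clockwise.
Bucket of sand: 16 × 10 = 160 N down at 0.36 m → arm 0.36 m, τ = 160 × 0.36 = 57.6 N·m clockwise.
Net load moment about support A = 2130 N·m clockwise.
Reaction R at support B is upward at 5.3 m, arm 5.3 m → moment R × 5.3 counterclockwise.
Setting net torque to zero: R × 5.3 = 2130 → R = 402 N.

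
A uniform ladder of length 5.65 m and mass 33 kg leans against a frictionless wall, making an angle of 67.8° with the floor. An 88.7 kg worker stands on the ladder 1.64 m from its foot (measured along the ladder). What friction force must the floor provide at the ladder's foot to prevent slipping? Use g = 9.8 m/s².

f ≈ 169 N

Choose the foot of the ladder as the axis so the floor normal and friction both act there and drop out.
Ladder weight 33×9.8 = 323.4 N acts at 2.825 m along the ladder; its horizontal arm is 2.825·cos67.8° = 1.067 m → τ = 345.1 N·m clockwise.
Worker: 88.7×9.8 = 869.3 N at 1.64 m → arm 0.6197 m → τ = 538.7 N·m clockwise.
Wall normal N acts horizontally at the top; its moment arm is the height L sinθ = 5.65·sin67.8° = 5.231 m, counterclockwise.
Setting net torque to zero: N × 5.231 = 883.8 → N = 169 N.
ΣFx = 0: friction at the foot balances the wall's push, so f = N_wall = 169 N.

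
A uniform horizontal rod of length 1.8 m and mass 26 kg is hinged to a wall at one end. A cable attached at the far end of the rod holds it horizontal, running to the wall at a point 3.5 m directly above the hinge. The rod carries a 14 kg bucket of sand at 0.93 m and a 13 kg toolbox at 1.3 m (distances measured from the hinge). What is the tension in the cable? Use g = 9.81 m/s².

Taking torques about the hinge:
Beam weight: 26 × 9.81 = 255.1 N down at 0.9 m → arm 0.9 m, τ = 255.1 × 0.9 = 229.6 N·m clockwise.
Bucket of sand: 14 × 9.81 = 137.3 N down at 0.93 m → arm 0.93 m, τ = 137.3 × 0.93 = 127.7 N·m clockwise.
Toolbox: 13 × 9.81 = 127.5 N down at 1.3 m → arm 1.3 m, τ = 127.5 × 1.3 = 165.8 N·m clockwise.
Total clockwise load moment = 523.1 N·m.
The cable tension T acts at 1.8 m; only its component perpendicular to the rod, T sinθ, produces torque. sinθ = h/√(h²+d²) = 3.5/√(3.5²+1.8²) = 0.8893.
Balancing moments: T × 1.8 × 0.8893 = 523.1, giving T = 523.1 / 1.601 = 327 N.

T ≈ 327 N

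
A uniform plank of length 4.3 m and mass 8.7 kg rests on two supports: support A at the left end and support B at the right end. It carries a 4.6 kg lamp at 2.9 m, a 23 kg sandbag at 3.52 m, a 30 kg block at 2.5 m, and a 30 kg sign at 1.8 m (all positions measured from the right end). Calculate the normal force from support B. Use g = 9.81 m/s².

Take moments about support A.
Beam weight: 8.7 × 9.81 = 85.35 N down at 2.15 m → arm 2.15 m, τ = 85.35 × 2.15 = 183.5 N·m clockwise.
Lamp: 4.6 × 9.81 = 45.13 N down at 2.9 m → arm 1.4 m, τ = 45.13 × 1.4 = 63.18 N·m clockwise.
Sandbag: 23 × 9.81 = 225.6 N down at 3.52 m → arm 0.78 m, τ = 225.6 × 0.78 = 176 N·m clockwise.
Block: 30 × 9.81 = 294.3 N down at 2.5 m → arm 1.8 m, τ = 294.3 × 1.8 = 529.7 N·m clockwise.
Sign: 30 × 9.81 = 294.3 N down at 1.8 m → arm 2.5 m, τ = 294.3 × 2.5 = 735.8 N·m clockwise.
Net load moment about support A = 1688 N·m clockwise.
Reaction R at support B is upward at 0 m, arm 4.3 m → moment R × 4.3 counterclockwise.
Setting net torque to zero: R × 4.3 = 1688 → R = 393 N.

R_B ≈ 393 N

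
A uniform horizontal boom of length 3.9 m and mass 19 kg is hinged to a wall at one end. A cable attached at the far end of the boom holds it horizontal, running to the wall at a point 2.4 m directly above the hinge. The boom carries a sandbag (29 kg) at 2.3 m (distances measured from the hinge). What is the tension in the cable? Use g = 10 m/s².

T ≈ 508 N

Choose the hinge as the axis so the unknown hinge reaction has zero arm there.
Beam weight: 19 × 10 = 190 N down at 1.95 m → arm 1.95 m, τ = 190 × 1.95 = 370.5 N·m clockwise.
Sandbag: 29 × 10 = 290 N down at 2.3 m → arm 2.3 m, τ = 290 × 2.3 = 667 N·m clockwise.
Total clockwise load moment = 1038 N·m.
The cable tension T acts at 3.9 m; only its component perpendicular to the boom, T sinθ, produces torque. sinθ = h/√(h²+d²) = 2.4/√(2.4²+3.9²) = 0.5241.
For rotational equilibrium, T × 3.9 × 0.5241 = 1038, so T = 1038 / 2.044 = 508 N.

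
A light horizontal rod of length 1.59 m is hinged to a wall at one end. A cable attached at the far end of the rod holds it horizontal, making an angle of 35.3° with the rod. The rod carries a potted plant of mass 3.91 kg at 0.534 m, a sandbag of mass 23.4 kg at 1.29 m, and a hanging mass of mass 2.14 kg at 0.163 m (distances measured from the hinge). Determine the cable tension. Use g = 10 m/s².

Taking torques about the hinge:
Potted plant: 3.91 × 10 = 39.1 N down at 0.534 m → arm 0.534 m, τ = 39.1 × 0.534 = 20.88 N·m clockwise.
Sandbag: 23.4 × 10 = 234 N down at 1.29 m → arm 1.29 m, τ = 234 × 1.29 = 301.9 N·m clockwise.
Hanging mass: 2.14 × 10 = 21.4 N down at 0.163 m → arm 0.163 m, τ = 21.4 × 0.163 = 3.488 N·m clockwise.
Total clockwise load moment = 326.3 N·m.
The cable tension T acts at 1.59 m; only its component perpendicular to the rod, T sinθ, produces torque. sin 35.3° = 0.5779.
Setting net torque to zero: T × 1.59 × 0.5779 = 326.3 → T = 326.3 / 0.9189 = 355 N.

T ≈ 355 N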